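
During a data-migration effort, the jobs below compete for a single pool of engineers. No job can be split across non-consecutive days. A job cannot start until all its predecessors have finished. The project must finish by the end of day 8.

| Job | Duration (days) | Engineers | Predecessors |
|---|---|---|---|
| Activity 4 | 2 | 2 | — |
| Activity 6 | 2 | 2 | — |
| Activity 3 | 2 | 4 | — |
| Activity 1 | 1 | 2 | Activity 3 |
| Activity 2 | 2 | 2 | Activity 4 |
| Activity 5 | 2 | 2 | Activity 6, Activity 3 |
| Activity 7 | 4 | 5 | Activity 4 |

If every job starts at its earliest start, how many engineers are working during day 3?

At early start, day 3 has: Activity 1, Activity 2, Activity 5, Activity 7.
Demand: 2 + 2 + 2 + 5 = 11.

11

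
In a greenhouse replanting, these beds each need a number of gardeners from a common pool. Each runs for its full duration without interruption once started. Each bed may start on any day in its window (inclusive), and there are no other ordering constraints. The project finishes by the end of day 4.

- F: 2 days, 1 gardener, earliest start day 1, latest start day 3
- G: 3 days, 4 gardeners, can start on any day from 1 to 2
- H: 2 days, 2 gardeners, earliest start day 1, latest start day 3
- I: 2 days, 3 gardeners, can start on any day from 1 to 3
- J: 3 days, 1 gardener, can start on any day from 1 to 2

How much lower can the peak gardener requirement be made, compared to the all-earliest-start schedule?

Early-start peak: d1:11  d2:11  d3:5  d4:0 ⇒ 11.
Leveled (F@1, G@1, H@1, I@3, J@1): d1:8  d2:8  d3:8  d4:3 ⇒ 8.
Reduction 11 − 8 = 3.

3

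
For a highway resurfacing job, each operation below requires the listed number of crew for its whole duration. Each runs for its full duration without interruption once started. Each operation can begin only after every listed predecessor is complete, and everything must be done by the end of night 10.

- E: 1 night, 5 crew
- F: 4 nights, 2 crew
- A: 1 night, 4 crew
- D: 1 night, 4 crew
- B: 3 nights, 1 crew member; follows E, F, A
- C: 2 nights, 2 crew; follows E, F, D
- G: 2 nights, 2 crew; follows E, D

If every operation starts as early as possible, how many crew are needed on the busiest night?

Early-start schedule: E@1, F@1, A@1, D@1, B@5, C@5, G@2.
Load per night: night 1: 15, night 2: 4, night 3: 4, night 4: 2, night 5: 3, night 6: 3, night 7: 1, night 8: 0, night 9: 0, night 10: 0.
Peak is 15.

15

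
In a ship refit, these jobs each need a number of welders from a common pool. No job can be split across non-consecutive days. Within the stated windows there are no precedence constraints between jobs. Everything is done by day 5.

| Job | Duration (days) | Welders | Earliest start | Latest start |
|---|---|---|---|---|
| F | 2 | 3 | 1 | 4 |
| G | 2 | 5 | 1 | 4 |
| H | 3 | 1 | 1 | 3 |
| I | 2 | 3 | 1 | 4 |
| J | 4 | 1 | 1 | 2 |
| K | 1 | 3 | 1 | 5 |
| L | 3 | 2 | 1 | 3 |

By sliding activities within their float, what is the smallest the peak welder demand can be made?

8

Early-start (F@1, G@1, H@1, I@1, J@1, K@1, L@1) gives peak 18: d1:18  d2:15  d3:4  d4:1  d5:0.
Shift G→4, K→3, L→3.
Schedule F@1, G@4, H@1, I@1, J@1, K@3, L@3: d1:8  d2:8  d3:7  d4:8  d5:7 — peak 8.
Total welder-days = 38 over 5 days ⇒ peak ≥ ⌈38/5⌉ = 8, so 8 is optimal.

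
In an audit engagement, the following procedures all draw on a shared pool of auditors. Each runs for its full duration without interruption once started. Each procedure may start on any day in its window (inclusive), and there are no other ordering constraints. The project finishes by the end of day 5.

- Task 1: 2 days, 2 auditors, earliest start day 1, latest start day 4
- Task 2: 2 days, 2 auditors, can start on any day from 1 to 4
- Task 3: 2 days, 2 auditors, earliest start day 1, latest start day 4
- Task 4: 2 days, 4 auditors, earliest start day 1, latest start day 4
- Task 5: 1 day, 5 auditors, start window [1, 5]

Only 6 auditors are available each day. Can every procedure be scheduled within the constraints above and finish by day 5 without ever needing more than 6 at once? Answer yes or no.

Schedule Task 1@1, Task 2@1, Task 3@1, Task 4@3, Task 5@5: d1:6  d2:6  d3:4  d4:4  d5:5 — peak 6 ≤ 6.

yes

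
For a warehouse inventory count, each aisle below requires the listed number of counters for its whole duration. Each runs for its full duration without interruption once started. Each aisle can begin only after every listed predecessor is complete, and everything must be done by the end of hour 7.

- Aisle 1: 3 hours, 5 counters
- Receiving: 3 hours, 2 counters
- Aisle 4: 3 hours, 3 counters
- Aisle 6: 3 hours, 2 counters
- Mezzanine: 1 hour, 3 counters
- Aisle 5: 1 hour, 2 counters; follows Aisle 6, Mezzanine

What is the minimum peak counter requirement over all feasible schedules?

Early-start (Aisle 1@1, Receiving@1, Aisle 4@1, Aisle 6@1, Mezzanine@1, Aisle 5@4) gives peak 15: h1:15  h2:12  h3:12  h4:2  h5:0  h6:0  h7:0.
Shift Aisle 4→5, Aisle 6→4, Mezzanine→4, Aisle 5→7.
Schedule Aisle 1@1, Receiving@1, Aisle 4@5, Aisle 6@4, Mezzanine@4, Aisle 5@7: h1:7  h2:7  h3:7  h4:5  h5:5  h6:5  h7:5 — peak 7.

7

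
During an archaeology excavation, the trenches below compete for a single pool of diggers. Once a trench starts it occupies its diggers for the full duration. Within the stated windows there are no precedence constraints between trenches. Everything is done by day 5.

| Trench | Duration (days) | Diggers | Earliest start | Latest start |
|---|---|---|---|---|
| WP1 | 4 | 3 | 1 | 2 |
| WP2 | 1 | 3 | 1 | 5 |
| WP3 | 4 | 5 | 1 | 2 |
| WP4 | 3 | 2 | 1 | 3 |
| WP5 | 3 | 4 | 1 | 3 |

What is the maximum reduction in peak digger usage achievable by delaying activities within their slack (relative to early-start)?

Early-start peak: d1:17  d2:14  d3:14  d4:8  d5:0 ⇒ 17.
Leveled (WP1@1, WP2@1, WP3@1, WP4@1, WP5@2): d1:13  d2:14  d3:14  d4:12  d5:0 ⇒ 14.
Reduction 17 − 14 = 3.

3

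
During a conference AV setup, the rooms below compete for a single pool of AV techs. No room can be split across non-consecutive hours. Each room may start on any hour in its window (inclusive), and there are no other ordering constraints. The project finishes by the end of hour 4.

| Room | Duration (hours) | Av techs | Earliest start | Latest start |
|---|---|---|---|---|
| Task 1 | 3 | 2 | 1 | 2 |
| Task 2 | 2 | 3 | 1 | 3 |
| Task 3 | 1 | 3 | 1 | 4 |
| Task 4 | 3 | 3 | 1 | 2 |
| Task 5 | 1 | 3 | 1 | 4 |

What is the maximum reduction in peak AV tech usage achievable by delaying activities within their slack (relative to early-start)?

6

Early-start peak: h1:14  h2:8  h3:5  h4:0 ⇒ 14.
Leveled (Task 1@1, Task 2@1, Task 3@1, Task 4@2, Task 5@3): h1:8  h2:8  h3:8  h4:3 ⇒ 8.
Reduction 14 − 8 = 6.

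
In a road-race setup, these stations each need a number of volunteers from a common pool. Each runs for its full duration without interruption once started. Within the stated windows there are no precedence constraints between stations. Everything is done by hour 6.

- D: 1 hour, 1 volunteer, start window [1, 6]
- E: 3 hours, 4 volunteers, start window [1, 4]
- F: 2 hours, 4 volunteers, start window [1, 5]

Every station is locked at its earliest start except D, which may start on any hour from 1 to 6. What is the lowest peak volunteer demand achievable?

8

D@1: h1:9  h2:8  h3:4  h4:0  h5:0  h6:0 → peak 9
D@2: h1:8  h2:9  h3:4  h4:0  h5:0  h6:0 → peak 9
D@3: h1:8  h2:8  h3:5  h4:0  h5:0  h6:0 → peak 8
D@4: h1:8  h2:8  h3:4  h4:1  h5:0  h6:0 → peak 8
D@5: h1:8  h2:8  h3:4  h4:0  h5:1  h6:0 → peak 8
D@6: h1:8  h2:8  h3:4  h4:0  h5:0  h6:1 → peak 8
Best is D@3, peak 8.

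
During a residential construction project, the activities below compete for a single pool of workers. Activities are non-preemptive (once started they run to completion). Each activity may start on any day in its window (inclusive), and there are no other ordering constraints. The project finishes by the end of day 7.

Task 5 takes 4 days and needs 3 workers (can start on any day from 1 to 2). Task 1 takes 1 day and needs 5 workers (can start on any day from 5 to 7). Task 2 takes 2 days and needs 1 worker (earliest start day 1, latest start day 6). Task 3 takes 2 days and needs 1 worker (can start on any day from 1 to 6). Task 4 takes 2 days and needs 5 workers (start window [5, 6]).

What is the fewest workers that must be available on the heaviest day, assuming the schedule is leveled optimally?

Early-start (Task 5@1, Task 1@5, Task 2@1, Task 3@1, Task 4@5) gives peak 10: d1:5  d2:5  d3:3  d4:3  d5:10  d6:5  d7:0.
Shift Task 4→6.
Schedule Task 5@1, Task 1@5, Task 2@1, Task 3@1, Task 4@6: d1:5  d2:5  d3:3  d4:3  d5:5  d6:5  d7:5 — peak 5.
Total worker-days = 31 over 7 days ⇒ peak ≥ ⌈31/7⌉ = 5, so 5 is optimal.

5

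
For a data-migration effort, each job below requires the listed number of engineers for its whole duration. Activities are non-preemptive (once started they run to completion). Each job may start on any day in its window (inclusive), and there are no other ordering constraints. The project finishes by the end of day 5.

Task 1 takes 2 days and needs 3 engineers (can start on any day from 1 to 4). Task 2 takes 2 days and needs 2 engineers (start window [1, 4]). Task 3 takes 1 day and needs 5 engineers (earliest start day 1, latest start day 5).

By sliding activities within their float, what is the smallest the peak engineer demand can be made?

5

Early-start (Task 1@1, Task 2@1, Task 3@1) gives peak 10: d1:10  d2:5  d3:0  d4:0  d5:0.
Shift Task 3→3.
Schedule Task 1@1, Task 2@1, Task 3@3: d1:5  d2:5  d3:5  d4:0  d5:0 — peak 5.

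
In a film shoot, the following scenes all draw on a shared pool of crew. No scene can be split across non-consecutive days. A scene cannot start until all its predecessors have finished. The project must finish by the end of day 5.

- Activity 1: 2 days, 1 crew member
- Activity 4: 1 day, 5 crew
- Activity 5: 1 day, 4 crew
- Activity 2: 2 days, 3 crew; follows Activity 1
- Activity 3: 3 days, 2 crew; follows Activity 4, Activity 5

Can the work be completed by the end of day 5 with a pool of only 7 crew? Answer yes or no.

Schedule Activity 1@2, Activity 4@1, Activity 5@2, Activity 2@4, Activity 3@3: d1:5  d2:5  d3:3  d4:5  d5:5 — peak 5 ≤ 7.

yes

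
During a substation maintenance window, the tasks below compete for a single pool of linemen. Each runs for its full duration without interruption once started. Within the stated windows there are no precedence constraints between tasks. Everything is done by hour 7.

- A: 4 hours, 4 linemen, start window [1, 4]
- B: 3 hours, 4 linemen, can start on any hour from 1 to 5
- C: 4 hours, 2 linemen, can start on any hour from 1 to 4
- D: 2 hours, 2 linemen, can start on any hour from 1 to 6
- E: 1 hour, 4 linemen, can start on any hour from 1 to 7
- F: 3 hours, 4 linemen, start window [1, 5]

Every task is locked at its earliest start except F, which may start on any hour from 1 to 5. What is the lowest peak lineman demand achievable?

F@1: h1:20  h2:16  h3:14  h4:6  h5:0  h6:0  h7:0 → peak 20
F@2: h1:16  h2:16  h3:14  h4:10  h5:0  h6:0  h7:0 → peak 16
F@3: h1:16  h2:12  h3:14  h4:10  h5:4  h6:0  h7:0 → peak 16
F@4: h1:16  h2:12  h3:10  h4:10  h5:4  h6:4  h7:0 → peak 16
F@5: h1:16  h2:12  h3:10  h4:6  h5:4  h6:4  h7:4 → peak 16
Best is F@2, peak 16.

16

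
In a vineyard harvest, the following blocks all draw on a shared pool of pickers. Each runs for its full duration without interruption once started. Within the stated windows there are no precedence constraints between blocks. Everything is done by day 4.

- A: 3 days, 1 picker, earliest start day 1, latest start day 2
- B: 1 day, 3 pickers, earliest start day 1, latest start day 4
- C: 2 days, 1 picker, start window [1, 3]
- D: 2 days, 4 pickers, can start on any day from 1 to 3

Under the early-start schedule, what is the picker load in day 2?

6

At early start, day 2 has: A, C, D.
Demand: 1 + 1 + 4 = 6.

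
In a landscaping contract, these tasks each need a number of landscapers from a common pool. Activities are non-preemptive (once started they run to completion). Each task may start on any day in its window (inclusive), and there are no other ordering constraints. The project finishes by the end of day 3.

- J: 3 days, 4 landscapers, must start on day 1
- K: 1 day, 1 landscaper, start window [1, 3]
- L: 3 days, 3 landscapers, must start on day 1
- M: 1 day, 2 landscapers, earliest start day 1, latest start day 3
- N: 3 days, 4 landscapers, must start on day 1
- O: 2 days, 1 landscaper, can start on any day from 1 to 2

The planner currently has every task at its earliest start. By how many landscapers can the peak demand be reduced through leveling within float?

Early-start peak: d1:15  d2:12  d3:11 ⇒ 15.
Leveled (J@1, K@1, L@1, M@3, N@1, O@1): d1:13  d2:12  d3:13 ⇒ 13.
Reduction 15 − 13 = 2.

2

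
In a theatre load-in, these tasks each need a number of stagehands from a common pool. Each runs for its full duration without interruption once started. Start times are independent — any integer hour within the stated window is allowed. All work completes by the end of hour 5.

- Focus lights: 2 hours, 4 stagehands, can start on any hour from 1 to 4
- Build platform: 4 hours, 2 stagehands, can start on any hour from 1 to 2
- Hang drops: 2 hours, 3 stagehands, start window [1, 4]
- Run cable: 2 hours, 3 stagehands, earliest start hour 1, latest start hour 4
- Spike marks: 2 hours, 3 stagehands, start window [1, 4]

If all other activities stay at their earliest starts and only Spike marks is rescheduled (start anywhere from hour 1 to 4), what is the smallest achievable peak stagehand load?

Spike marks@1: h1:15  h2:15  h3:2  h4:2  h5:0 → peak 15
Spike marks@2: h1:12  h2:15  h3:5  h4:2  h5:0 → peak 15
Spike marks@3: h1:12  h2:12  h3:5  h4:5  h5:0 → peak 12
Spike marks@4: h1:12  h2:12  h3:2  h4:5  h5:3 → peak 12
Best is Spike marks@3, peak 12.

12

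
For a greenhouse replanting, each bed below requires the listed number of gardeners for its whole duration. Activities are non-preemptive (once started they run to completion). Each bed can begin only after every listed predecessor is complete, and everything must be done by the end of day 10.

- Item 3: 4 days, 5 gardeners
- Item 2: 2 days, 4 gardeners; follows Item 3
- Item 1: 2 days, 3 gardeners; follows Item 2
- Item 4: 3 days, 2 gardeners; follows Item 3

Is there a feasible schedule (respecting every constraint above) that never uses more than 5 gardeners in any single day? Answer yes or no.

yes

Schedule Item 3@1, Item 2@5, Item 1@7, Item 4@7: d1:5  d2:5  d3:5  d4:5  d5:4  d6:4  d7:5  d8:5  d9:2  d10:0 — peak 5 ≤ 5.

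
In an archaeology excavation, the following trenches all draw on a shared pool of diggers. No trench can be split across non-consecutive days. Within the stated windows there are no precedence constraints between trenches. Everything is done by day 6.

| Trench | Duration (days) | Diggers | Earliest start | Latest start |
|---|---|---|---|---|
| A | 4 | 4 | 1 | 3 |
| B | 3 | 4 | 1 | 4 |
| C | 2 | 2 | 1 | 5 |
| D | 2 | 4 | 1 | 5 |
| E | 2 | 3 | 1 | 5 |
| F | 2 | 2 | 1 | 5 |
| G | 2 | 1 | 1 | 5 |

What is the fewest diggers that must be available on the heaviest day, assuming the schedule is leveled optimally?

Early-start (A@1, B@1, C@1, D@1, E@1, F@1, G@1) gives peak 20: d1:20  d2:20  d3:8  d4:4  d5:0  d6:0.
Shift D→4, E→5, F→3, G→5.
Schedule A@1, B@1, C@1, D@4, E@5, F@3, G@5: d1:10  d2:10  d3:10  d4:10  d5:8  d6:4 — peak 10.

10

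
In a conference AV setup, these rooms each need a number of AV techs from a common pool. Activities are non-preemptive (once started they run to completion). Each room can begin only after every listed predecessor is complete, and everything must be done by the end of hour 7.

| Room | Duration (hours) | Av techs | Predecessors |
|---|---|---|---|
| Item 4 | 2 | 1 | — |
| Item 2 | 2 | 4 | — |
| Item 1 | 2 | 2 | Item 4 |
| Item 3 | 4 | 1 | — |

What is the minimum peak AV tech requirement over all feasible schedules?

4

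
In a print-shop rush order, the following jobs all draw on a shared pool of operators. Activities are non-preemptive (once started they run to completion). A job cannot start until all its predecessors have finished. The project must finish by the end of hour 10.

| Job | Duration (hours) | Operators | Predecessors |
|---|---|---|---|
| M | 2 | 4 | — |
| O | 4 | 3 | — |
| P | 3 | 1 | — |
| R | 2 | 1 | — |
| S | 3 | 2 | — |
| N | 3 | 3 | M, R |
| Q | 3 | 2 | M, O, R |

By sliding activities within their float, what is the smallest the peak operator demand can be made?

5

Early-start (M@1, O@1, P@1, R@1, S@1, N@3, Q@5) gives peak 11: h1:11  h2:11  h3:9  h4:6  h5:5  h6:2  h7:2  h8:0  h9:0  h10:0.
Shift O→3, R→3, S→5, N→7, Q→8.
Schedule M@1, O@3, P@1, R@3, S@5, N@7, Q@8: h1:5  h2:5  h3:5  h4:4  h5:5  h6:5  h7:5  h8:5  h9:5  h10:2 — peak 5.
Total operator-hours = 46 over 10 hours ⇒ peak ≥ ⌈46/10⌉ = 5, so 5 is optimal.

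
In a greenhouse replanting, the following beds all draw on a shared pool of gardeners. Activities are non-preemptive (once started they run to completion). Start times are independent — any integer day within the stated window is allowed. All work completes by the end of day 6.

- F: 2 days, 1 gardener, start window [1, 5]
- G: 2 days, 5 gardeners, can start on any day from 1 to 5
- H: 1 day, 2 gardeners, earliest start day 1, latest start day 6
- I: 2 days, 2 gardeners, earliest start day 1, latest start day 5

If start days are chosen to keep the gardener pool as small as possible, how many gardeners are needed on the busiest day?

5

Early-start (F@1, G@1, H@1, I@1) gives peak 10: d1:10  d2:8  d3:0  d4:0  d5:0  d6:0.
Shift G→3.
Schedule F@1, G@3, H@1, I@1: d1:5  d2:3  d3:5  d4:5  d5:0  d6:0 — peak 5.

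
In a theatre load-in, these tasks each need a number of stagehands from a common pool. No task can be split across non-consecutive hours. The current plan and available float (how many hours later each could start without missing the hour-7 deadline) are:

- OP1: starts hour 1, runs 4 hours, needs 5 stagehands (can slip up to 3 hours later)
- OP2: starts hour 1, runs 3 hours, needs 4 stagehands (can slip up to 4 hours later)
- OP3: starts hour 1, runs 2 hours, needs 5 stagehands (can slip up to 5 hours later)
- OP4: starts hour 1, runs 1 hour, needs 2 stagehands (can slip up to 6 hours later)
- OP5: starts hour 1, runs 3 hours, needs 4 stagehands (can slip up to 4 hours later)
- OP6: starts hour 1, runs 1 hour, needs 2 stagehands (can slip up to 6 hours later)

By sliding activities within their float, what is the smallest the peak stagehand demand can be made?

9

Early-start (OP1@1, OP2@1, OP3@1, OP4@1, OP5@1, OP6@1) gives peak 22: h1:22  h2:18  h3:13  h4:5  h5:0  h6:0  h7:0.
Shift OP3→5, OP4→4, OP5→5, OP6→4.
Schedule OP1@1, OP2@1, OP3@5, OP4@4, OP5@5, OP6@4: h1:9  h2:9  h3:9  h4:9  h5:9  h6:9  h7:4 — peak 9.
Total stagehand-hours = 58 over 7 hours ⇒ peak ≥ ⌈58/7⌉ = 9, so 9 is optimal.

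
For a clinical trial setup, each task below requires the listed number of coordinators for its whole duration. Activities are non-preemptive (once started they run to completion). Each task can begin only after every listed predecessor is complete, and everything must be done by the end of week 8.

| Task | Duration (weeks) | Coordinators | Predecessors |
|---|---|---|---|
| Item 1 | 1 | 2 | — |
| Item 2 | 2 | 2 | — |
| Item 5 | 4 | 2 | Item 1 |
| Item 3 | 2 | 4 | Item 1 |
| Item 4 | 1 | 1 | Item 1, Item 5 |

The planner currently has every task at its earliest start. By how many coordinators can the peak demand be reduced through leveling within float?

4

Early-start peak: w1:4  w2:8  w3:6  w4:2  w5:2  w6:1  w7:0  w8:0 ⇒ 8.
Leveled (Item 1@1, Item 2@1, Item 5@2, Item 3@6, Item 4@8): w1:4  w2:4  w3:2  w4:2  w5:2  w6:4  w7:4  w8:1 ⇒ 4.
Reduction 8 − 4 = 4.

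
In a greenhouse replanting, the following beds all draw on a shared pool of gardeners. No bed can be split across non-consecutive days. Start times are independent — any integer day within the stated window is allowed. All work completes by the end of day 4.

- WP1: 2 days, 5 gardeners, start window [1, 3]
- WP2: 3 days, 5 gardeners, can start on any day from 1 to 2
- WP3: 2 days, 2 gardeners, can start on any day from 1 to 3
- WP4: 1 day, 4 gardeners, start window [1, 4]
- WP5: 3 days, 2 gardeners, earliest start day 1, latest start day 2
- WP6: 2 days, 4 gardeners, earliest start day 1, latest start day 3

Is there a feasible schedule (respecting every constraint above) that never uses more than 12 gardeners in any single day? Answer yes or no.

no

The minimum achievable peak is 13; 12 < 13, so no feasible schedule stays within the cap.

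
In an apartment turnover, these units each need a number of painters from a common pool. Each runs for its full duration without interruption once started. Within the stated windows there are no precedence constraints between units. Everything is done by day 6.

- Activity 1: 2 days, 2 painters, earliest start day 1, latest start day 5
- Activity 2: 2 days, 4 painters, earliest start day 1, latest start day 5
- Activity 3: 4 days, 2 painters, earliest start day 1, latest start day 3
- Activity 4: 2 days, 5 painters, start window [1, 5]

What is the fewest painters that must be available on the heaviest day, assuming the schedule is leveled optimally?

6

Early-start (Activity 1@1, Activity 2@1, Activity 3@1, Activity 4@1) gives peak 13: d1:13  d2:13  d3:2  d4:2  d5:0  d6:0.
Shift Activity 2→3, Activity 4→5.
Schedule Activity 1@1, Activity 2@3, Activity 3@1, Activity 4@5: d1:4  d2:4  d3:6  d4:6  d5:5  d6:5 — peak 6.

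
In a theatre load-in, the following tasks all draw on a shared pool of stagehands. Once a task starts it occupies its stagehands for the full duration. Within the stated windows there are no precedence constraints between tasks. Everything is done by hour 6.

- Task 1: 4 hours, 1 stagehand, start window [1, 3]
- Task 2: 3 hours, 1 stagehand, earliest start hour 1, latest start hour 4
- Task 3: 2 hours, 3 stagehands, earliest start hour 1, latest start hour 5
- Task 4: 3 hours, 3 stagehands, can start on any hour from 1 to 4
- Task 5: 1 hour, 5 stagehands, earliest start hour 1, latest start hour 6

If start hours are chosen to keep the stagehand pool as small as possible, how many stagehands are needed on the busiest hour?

5

Early-start (Task 1@1, Task 2@1, Task 3@1, Task 4@1, Task 5@1) gives peak 13: h1:13  h2:8  h3:5  h4:1  h5:0  h6:0.
Shift Task 4→3, Task 5→6.
Schedule Task 1@1, Task 2@1, Task 3@1, Task 4@3, Task 5@6: h1:5  h2:5  h3:5  h4:4  h5:3  h6:5 — peak 5.
Total stagehand-hours = 27 over 6 hours ⇒ peak ≥ ⌈27/6⌉ = 5, so 5 is optimal.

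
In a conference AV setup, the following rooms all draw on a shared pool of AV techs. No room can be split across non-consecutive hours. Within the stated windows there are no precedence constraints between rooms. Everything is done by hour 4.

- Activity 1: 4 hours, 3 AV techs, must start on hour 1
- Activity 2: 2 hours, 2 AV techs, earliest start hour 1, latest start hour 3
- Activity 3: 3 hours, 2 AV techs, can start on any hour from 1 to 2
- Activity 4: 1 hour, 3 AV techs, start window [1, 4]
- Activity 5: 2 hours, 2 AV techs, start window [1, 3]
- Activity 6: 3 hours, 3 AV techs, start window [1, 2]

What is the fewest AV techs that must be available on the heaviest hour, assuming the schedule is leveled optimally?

10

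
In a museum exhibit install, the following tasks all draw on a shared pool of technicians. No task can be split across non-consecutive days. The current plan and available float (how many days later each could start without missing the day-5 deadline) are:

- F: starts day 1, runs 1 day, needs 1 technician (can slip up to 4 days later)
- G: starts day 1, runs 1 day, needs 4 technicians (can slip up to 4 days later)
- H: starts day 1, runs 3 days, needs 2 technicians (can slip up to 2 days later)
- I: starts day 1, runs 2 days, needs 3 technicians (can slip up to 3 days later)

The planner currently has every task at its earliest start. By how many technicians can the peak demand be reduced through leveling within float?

5

Early-start peak: d1:10  d2:5  d3:2  d4:0  d5:0 ⇒ 10.
Leveled (F@1, G@1, H@2, I@2): d1:5  d2:5  d3:5  d4:2  d5:0 ⇒ 5.
Reduction 10 − 5 = 5.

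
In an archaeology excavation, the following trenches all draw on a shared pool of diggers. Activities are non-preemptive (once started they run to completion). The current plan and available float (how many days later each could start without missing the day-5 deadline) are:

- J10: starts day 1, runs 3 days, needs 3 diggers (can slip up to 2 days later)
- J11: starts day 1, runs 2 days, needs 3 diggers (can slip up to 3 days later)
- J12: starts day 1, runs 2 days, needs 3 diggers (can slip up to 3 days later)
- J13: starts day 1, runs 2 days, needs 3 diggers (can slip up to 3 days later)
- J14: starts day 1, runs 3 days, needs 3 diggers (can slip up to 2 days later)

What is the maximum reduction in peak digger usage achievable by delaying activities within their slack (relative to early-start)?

6

Early-start peak: d1:15  d2:15  d3:6  d4:0  d5:0 ⇒ 15.
Leveled (J10@1, J11@1, J12@1, J13@3, J14@3): d1:9  d2:9  d3:9  d4:6  d5:3 ⇒ 9.
Reduction 15 − 9 = 6.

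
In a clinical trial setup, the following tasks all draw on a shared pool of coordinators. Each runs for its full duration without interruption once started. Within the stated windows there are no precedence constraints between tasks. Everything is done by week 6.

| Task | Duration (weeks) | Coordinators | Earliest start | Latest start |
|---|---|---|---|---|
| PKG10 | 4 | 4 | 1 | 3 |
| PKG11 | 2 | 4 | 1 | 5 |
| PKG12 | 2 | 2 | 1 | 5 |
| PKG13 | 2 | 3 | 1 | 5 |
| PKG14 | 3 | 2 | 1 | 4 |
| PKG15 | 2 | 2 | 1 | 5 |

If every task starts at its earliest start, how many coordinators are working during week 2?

At early start, week 2 has: PKG10, PKG11, PKG12, PKG13, PKG14, PKG15.
Demand: 4 + 4 + 2 + 3 + 2 + 2 = 17.

17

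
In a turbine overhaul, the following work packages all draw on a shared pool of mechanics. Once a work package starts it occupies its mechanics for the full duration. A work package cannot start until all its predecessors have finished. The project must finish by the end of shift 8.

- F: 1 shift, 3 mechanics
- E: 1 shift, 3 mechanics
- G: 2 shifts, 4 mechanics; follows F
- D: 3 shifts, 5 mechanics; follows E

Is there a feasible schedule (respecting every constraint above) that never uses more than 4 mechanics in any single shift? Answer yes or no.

no

The minimum achievable peak is 5; 4 < 5, so no feasible schedule stays within the cap.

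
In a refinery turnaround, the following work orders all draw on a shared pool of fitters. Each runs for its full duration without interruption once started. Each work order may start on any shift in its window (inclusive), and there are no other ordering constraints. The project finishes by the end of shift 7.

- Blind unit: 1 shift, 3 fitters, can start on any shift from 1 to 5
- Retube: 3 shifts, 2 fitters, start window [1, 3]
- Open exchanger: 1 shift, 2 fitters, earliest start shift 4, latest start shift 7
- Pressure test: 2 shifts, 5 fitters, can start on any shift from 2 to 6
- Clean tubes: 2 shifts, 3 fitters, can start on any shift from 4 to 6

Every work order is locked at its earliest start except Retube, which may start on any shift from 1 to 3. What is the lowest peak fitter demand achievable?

7

Retube@1: s1:5  s2:7  s3:7  s4:5  s5:3  s6:0  s7:0 → peak 7
Retube@2: s1:3  s2:7  s3:7  s4:7  s5:3  s6:0  s7:0 → peak 7
Retube@3: s1:3  s2:5  s3:7  s4:7  s5:5  s6:0  s7:0 → peak 7
Best is Retube@1, peak 7.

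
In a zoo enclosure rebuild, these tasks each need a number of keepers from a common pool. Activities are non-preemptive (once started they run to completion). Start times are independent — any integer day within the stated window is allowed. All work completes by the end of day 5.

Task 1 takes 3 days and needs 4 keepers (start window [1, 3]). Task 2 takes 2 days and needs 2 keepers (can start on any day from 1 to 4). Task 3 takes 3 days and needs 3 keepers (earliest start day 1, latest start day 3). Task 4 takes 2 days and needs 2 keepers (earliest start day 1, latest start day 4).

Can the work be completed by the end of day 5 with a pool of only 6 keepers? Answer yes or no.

no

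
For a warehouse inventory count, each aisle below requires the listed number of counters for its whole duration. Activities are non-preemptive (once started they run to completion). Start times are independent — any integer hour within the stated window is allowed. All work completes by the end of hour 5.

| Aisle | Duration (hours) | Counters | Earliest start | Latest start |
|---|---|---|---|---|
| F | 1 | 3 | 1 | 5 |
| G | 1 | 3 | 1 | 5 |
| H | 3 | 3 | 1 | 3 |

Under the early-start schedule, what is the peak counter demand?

Early-start schedule: F@1, G@1, H@1.
Load per hour: hour 1: 9, hour 2: 3, hour 3: 3, hour 4: 0, hour 5: 0.
Peak is 9.

9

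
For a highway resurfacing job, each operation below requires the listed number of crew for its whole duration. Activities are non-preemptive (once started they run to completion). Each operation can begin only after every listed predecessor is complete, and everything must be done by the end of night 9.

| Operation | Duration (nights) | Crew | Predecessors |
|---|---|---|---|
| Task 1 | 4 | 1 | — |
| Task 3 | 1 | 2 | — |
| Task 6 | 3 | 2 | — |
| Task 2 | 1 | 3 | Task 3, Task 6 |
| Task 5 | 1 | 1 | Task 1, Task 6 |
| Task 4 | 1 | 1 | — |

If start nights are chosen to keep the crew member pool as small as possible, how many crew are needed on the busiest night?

Early-start (Task 1@1, Task 3@1, Task 6@1, Task 2@4, Task 5@5, Task 4@1) gives peak 6: n1:6  n2:3  n3:3  n4:4  n5:1  n6:0  n7:0  n8:0  n9:0.
Shift Task 6→2, Task 2→5, Task 5→6, Task 4→6.
Schedule Task 1@1, Task 3@1, Task 6@2, Task 2@5, Task 5@6, Task 4@6: n1:3  n2:3  n3:3  n4:3  n5:3  n6:2  n7:0  n8:0  n9:0 — peak 3.

3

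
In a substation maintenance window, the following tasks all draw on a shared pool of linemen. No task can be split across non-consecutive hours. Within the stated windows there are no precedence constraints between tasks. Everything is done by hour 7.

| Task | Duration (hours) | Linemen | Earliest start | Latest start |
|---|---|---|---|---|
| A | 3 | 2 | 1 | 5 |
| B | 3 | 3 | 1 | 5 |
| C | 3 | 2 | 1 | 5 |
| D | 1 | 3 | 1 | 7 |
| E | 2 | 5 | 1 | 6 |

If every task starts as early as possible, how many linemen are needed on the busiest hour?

15

Early-start schedule: A@1, B@1, C@1, D@1, E@1.
Load per hour: hour 1: 15, hour 2: 12, hour 3: 7, hour 4: 0, hour 5: 0, hour 6: 0, hour 7: 0.
Peak is 15.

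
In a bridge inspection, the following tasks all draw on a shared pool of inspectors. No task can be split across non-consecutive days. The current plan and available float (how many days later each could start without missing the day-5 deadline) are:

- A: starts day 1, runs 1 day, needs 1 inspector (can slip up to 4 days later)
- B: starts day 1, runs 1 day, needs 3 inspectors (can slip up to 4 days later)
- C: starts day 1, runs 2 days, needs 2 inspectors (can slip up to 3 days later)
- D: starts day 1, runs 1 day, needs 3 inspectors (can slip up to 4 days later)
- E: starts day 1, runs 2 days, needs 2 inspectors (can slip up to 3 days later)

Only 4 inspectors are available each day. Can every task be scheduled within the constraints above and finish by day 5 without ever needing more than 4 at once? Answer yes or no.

Schedule A@1, B@1, C@2, D@4, E@2: d1:4  d2:4  d3:4  d4:3  d5:0 — peak 4 ≤ 4.

yes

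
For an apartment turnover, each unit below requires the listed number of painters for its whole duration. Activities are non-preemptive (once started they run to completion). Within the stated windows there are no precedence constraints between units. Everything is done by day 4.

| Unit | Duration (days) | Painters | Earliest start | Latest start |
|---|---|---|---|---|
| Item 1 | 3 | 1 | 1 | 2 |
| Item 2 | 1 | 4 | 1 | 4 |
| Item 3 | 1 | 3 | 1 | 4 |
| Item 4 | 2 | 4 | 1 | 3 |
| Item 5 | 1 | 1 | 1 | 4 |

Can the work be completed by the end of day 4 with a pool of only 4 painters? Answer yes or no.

Total painter-days = 19; over 4 days the average is 19/4 > 4, so some day must exceed 4.

no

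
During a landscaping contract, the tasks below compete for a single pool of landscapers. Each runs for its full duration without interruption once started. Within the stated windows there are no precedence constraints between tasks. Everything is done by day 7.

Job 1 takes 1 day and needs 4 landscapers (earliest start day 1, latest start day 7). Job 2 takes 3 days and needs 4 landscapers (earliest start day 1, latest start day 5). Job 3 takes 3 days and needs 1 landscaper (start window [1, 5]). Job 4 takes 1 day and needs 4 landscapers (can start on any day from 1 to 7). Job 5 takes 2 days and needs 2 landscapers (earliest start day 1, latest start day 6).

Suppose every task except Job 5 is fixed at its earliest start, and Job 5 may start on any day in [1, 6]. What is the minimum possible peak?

Job 5@1: d1:15  d2:7  d3:5  d4:0  d5:0  d6:0  d7:0 → peak 15
Job 5@2: d1:13  d2:7  d3:7  d4:0  d5:0  d6:0  d7:0 → peak 13
Job 5@3: d1:13  d2:5  d3:7  d4:2  d5:0  d6:0  d7:0 → peak 13
Job 5@4: d1:13  d2:5  d3:5  d4:2  d5:2  d6:0  d7:0 → peak 13
Job 5@5: d1:13  d2:5  d3:5  d4:0  d5:2  d6:2  d7:0 → peak 13
Job 5@6: d1:13  d2:5  d3:5  d4:0  d5:0  d6:2  d7:2 → peak 13
Best is Job 5@2, peak 13.

13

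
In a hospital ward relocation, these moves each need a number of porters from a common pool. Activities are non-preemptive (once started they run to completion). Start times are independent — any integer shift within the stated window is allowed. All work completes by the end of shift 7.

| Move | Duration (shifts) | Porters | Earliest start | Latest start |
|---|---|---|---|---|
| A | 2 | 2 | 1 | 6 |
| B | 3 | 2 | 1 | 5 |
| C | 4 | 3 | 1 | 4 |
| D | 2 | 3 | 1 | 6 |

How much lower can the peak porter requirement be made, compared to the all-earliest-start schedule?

Early-start peak: s1:10  s2:10  s3:5  s4:3  s5:0  s6:0  s7:0 ⇒ 10.
Leveled (A@1, B@3, C@1, D@5): s1:5  s2:5  s3:5  s4:5  s5:5  s6:3  s7:0 ⇒ 5.
Reduction 10 − 5 = 5.

5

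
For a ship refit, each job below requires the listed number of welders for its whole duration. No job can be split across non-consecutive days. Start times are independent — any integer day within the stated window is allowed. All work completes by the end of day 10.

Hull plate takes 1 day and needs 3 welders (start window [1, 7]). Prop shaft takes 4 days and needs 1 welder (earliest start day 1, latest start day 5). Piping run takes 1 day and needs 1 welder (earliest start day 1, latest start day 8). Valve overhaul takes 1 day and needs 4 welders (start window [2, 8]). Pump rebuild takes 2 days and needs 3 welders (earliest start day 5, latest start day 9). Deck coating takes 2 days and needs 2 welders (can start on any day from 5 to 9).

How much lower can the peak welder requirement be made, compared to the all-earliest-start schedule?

1

Early-start peak: d1:5  d2:5  d3:1  d4:1  d5:5  d6:5  d7:0  d8:0  d9:0  d10:0 ⇒ 5.
Leveled (Hull plate@1, Prop shaft@1, Piping run@2, Valve overhaul@5, Pump rebuild@6, Deck coating@8): d1:4  d2:2  d3:1  d4:1  d5:4  d6:3  d7:3  d8:2  d9:2  d10:0 ⇒ 4.
Reduction 5 − 4 = 1.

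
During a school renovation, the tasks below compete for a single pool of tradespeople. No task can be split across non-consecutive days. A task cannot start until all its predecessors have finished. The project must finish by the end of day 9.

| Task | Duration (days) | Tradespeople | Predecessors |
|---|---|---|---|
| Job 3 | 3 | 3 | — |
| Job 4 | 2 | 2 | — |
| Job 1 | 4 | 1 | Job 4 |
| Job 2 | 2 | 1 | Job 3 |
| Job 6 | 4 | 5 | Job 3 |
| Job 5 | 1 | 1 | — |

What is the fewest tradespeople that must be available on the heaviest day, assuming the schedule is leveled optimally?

Early-start (Job 3@1, Job 4@1, Job 1@3, Job 2@4, Job 6@4, Job 5@1) gives peak 7: d1:6  d2:5  d3:4  d4:7  d5:7  d6:6  d7:5  d8:0  d9:0.
Shift Job 6→6.
Schedule Job 3@1, Job 4@1, Job 1@3, Job 2@4, Job 6@6, Job 5@1: d1:6  d2:5  d3:4  d4:2  d5:2  d6:6  d7:5  d8:5  d9:5 — peak 6.

6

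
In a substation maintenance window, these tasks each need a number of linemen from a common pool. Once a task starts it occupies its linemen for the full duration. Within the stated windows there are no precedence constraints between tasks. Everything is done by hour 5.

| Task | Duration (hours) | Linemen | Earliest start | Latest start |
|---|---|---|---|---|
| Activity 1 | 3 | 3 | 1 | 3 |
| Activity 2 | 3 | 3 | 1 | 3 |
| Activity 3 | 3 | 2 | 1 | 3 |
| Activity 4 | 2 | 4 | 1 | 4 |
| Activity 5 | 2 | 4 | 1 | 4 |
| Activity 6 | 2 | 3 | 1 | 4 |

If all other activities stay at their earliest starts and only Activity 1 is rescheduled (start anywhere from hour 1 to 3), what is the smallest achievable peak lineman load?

16

Activity 1@1: h1:19  h2:19  h3:8  h4:0  h5:0 → peak 19
Activity 1@2: h1:16  h2:19  h3:8  h4:3  h5:0 → peak 19
Activity 1@3: h1:16  h2:16  h3:8  h4:3  h5:3 → peak 16
Best is Activity 1@3, peak 16.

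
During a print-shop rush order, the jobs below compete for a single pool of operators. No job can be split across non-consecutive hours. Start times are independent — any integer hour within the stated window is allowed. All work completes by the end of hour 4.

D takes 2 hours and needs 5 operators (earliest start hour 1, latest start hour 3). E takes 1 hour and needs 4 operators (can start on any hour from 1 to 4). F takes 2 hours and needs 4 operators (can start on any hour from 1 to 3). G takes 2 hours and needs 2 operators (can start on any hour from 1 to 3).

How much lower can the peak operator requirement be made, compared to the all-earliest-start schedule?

Early-start peak: h1:15  h2:11  h3:0  h4:0 ⇒ 15.
Leveled (D@1, E@3, F@3, G@1): h1:7  h2:7  h3:8  h4:4 ⇒ 8.
Reduction 15 − 8 = 7.

7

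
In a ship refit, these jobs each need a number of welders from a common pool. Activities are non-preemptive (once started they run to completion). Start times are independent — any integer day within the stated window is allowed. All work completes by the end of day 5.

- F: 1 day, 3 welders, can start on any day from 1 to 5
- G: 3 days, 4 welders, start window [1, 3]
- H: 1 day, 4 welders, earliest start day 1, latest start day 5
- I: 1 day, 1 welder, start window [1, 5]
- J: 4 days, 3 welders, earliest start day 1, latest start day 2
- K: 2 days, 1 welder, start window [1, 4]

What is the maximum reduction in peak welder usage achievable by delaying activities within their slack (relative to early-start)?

Early-start peak: d1:16  d2:8  d3:7  d4:3  d5:0 ⇒ 16.
Leveled (F@2, G@3, H@1, I@1, J@2, K@1): d1:6  d2:7  d3:7  d4:7  d5:7 ⇒ 7.
Reduction 16 − 7 = 9.

9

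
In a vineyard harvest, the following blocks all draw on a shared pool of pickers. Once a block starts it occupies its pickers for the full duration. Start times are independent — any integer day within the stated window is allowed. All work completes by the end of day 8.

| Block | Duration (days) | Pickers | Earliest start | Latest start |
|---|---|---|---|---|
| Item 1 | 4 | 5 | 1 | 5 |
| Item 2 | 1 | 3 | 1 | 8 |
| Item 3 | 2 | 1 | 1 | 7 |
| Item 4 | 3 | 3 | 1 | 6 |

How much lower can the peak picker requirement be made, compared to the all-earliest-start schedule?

7

Early-start peak: d1:12  d2:9  d3:8  d4:5  d5:0  d6:0  d7:0  d8:0 ⇒ 12.
Leveled (Item 1@1, Item 2@5, Item 3@5, Item 4@6): d1:5  d2:5  d3:5  d4:5  d5:4  d6:4  d7:3  d8:3 ⇒ 5.
Reduction 12 − 5 = 7.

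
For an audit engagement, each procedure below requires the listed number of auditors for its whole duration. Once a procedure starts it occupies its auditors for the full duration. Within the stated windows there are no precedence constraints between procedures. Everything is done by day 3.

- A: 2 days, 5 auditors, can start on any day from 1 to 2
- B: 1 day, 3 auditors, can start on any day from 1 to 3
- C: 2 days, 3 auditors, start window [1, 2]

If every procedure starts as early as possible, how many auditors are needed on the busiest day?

11

Early-start schedule: A@1, B@1, C@1.
Load per day: day 1: 11, day 2: 8, day 3: 0.
Peak is 11.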